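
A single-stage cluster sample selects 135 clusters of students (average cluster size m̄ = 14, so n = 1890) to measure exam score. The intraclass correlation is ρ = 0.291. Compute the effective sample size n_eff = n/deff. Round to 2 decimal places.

395.15

deff = 1 + (14 − 1)·0.291 = 1 + 3.783 = 4.783.
n_eff = 1890 / 4.783 = 395.15.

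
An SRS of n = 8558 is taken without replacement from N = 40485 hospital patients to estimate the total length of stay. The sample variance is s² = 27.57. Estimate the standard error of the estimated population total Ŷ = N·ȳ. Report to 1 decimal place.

Var(Ŷ) = N²·Var(ȳ) = N²·(1 − n/N)·s²/n.
f = 8558/40485 = 0.21138693; Var(ȳ) = 0.78861307·27.57/8558 = 0.0025405541.
Var(Ŷ) = 40485² · 0.0025405541 = 4.1640577 × 10^6.
SE(Ŷ) = √(4.1640577 × 10^6) = 2040.6.

2040.6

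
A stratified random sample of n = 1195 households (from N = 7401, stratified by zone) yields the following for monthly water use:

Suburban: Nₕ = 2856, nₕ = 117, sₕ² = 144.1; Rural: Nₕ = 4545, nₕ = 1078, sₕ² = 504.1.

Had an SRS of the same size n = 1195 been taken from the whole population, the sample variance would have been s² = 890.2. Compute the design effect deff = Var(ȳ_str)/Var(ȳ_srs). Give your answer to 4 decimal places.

Var(ȳ_str) = Σ Wₕ²(1−fₕ)sₕ²/nₕ with Wₕ = Nₕ/7401:
  Suburban: (2856/7401)²·(1−117/2856)·144.1/117 = 0.17589259
  Rural: (4545/7401)²·(1−1078/4545)·504.1/1078 = 0.13452558
  → Var(ȳ_str) = 0.31041817.
Var(ȳ_srs) = (1 − 1195/7401)·890.2/1195 = 0.6246562.
deff = 0.31041817 / 0.6246562 = 0.4969.

0.4969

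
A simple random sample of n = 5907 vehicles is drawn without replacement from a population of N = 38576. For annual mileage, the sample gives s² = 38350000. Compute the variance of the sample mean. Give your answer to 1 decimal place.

5498.2

Under SRS without replacement, Var(ȳ) = (1 − f)·s²/n with f = n/N = 5907/38576 = 0.15312630.
Var(ȳ) = (1 − 0.15312630)·38350000/5907 = 0.84687370·6492.2973 = 5498.1558.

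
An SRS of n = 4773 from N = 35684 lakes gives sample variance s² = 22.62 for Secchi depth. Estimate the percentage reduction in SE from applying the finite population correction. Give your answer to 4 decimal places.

6.9278

f = n/N = 4773/35684 = 0.13375743.
SE_no-fpc = √(s²/n) = 0.068841541; SE_fpc = √((1−f)s²/n) = 0.064072305.
Ratio = √(1−f) = 0.93072153. Reduction = 100·(1 − 0.93072153) = 6.9278%.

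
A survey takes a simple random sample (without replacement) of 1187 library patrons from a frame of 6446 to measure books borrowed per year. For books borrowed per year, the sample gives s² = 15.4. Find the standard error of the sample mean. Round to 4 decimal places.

Under SRS without replacement, Var(ȳ) = (1 − f)·s²/n with f = n/N = 1187/6446 = 0.18414521.
Var(ȳ) = (1 − 0.18414521)·15.4/1187 = 0.81585479·0.012973884 = 0.010584805.
SE(ȳ) = √(0.010584805) = 0.1029.

0.1029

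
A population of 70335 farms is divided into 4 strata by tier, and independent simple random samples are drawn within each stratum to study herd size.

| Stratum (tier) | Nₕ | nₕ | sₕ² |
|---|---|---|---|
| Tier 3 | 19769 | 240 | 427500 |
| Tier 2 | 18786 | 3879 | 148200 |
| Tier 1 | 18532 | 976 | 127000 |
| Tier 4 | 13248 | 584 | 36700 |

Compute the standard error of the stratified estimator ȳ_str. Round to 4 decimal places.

Var(ȳ_str) = Σₕ Wₕ²(1 − fₕ)sₕ²/nₕ with Wₕ = Nₕ/N, N = 70335.
Tier 3: Wₕ = 0.28106917; term = 0.28106917²·(1 − 0.01214022)·427500/240 = 139.01018.
Tier 2: Wₕ = 0.26709320; term = 0.26709320²·(1 − 0.20648355)·148200/3879 = 2.1627684.
Tier 1: Wₕ = 0.26348191; term = 0.26348191²·(1 − 0.05266566)·127000/976 = 8.557734.
Tier 4: Wₕ = 0.18835573; term = 0.18835573²·(1 − 0.04408213)·36700/584 = 2.1312356.
Sum = 151.86192.
SE = √(151.86192) = 12.3232.

12.3232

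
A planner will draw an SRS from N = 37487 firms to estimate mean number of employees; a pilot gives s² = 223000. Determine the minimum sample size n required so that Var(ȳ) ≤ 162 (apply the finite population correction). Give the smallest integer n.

Without fpc, n₀ = s²/D = 223000/162 = 1376.5432.
With fpc, (1 − n/N)·s²/n ≤ D requires n ≥ n₀/(1 + n₀/N) = 1376.5432/(1 + 1376.5432/37487) = 1327.7862.
Rounding up, n = 1328.

1328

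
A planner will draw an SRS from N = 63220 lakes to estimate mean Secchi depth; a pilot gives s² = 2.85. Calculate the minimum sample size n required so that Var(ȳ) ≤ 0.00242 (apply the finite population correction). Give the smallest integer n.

Without fpc, n₀ = s²/D = 2.85/0.00242 = 1177.6860.
With fpc, (1 − n/N)·s²/n ≤ D requires n ≥ n₀/(1 + n₀/N) = 1177.6860/(1 + 1177.6860/63220) = 1156.1488.
Rounding up, n = 1157.

1157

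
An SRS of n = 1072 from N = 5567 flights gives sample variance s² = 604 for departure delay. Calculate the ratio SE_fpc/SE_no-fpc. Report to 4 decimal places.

f = n/N = 1072/5567 = 0.19256332.
SE_no-fpc = √(s²/n) = 0.75062163; SE_fpc = √((1−f)s²/n) = 0.67448969.
Ratio = √(1−f) = 0.89857481.

0.8986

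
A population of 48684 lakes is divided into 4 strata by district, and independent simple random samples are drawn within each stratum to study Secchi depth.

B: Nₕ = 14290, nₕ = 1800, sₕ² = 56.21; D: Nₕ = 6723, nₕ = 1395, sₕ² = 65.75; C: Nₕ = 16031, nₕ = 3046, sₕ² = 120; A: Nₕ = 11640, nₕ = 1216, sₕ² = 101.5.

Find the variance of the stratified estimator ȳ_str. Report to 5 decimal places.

0.01080

Var(ȳ_str) = Σₕ Wₕ²(1 − fₕ)sₕ²/nₕ with Wₕ = Nₕ/N, N = 48684.
B: Wₕ = 0.29352559; term = 0.29352559²·(1 − 0.12596221)·56.21/1800 = 0.0023515989.
D: Wₕ = 0.13809465; term = 0.13809465²·(1 − 0.20749665)·65.75/1395 = 7.1232202 × 10^-4.
C: Wₕ = 0.32928683; term = 0.32928683²·(1 − 0.19000686)·120/3046 = 0.0034600423.
A: Wₕ = 0.23909293; term = 0.23909293²·(1 − 0.10446735)·101.5/1216 = 0.0042731422.
Sum = 0.010797105.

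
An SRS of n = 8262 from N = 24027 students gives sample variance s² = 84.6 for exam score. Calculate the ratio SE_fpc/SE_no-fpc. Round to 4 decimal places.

0.8100

f = n/N = 8262/24027 = 0.34386315.
SE_no-fpc = √(s²/n) = 0.10119116; SE_fpc = √((1−f)s²/n) = 0.081967143.
Ratio = √(1−f) = 0.81002274.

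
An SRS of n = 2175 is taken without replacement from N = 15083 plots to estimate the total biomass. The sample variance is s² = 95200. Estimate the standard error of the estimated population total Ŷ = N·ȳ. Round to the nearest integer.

92313

Var(Ŷ) = N²·Var(ȳ) = N²·(1 − n/N)·s²/n.
f = 2175/15083 = 0.14420208; Var(ȳ) = 0.85579792·95200/2175 = 37.458373.
Var(Ŷ) = 15083² · 37.458373 = 8.5216633 × 10^9.
SE(Ŷ) = √(8.5216633 × 10^9) = 92313.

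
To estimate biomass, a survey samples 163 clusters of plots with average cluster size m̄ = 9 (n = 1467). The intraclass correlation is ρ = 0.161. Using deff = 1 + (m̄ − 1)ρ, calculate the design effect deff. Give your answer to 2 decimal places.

deff = 1 + (9 − 1)·0.161 = 1 + 1.288 = 2.288.

2.29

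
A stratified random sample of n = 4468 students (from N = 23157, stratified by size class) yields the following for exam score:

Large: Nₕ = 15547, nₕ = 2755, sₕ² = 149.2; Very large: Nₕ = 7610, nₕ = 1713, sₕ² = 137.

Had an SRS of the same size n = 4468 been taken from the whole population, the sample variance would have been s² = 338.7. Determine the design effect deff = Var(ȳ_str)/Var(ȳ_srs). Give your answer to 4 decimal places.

0.4377

Var(ȳ_str) = Σ Wₕ²(1−fₕ)sₕ²/nₕ with Wₕ = Nₕ/23157:
  Large: (15547/23157)²·(1−2755/15547)·149.2/2755 = 0.020084808
  Very large: (7610/23157)²·(1−1713/7610)·137/1713 = 0.0066929009
  → Var(ȳ_str) = 0.026777709.
Var(ȳ_srs) = (1 − 4468/23157)·338.7/4468 = 0.061179483.
deff = 0.026777709 / 0.061179483 = 0.4377.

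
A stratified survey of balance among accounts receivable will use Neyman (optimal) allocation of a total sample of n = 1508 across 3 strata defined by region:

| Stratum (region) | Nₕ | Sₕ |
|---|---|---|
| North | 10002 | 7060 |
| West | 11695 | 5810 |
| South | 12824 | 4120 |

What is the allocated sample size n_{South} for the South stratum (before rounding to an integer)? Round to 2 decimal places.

416.28

Neyman allocation: nₕ = n·NₕSₕ / Σⱼ NⱼSⱼ.
Σ NⱼSⱼ = 10002·7060 + 11695·5810 + 12824·4120 = 1.9139695 × 10^8.
n_{South} = 1508·12824·4120 / (1.9139695 × 10^8) = 416.28.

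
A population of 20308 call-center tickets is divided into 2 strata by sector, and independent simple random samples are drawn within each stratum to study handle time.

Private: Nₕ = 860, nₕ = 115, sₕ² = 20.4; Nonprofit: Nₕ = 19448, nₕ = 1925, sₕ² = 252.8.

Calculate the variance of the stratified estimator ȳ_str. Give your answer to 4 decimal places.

Var(ȳ_str) = Σₕ Wₕ²(1 − fₕ)sₕ²/nₕ with Wₕ = Nₕ/N, N = 20308.
Private: Wₕ = 0.04234784; term = 0.04234784²·(1 − 0.13372093)·20.4/115 = 2.755832 × 10^-4.
Nonprofit: Wₕ = 0.95765216; term = 0.95765216²·(1 − 0.09898190)·252.8/1925 = 0.10851641.
Sum = 0.10879199.

0.1088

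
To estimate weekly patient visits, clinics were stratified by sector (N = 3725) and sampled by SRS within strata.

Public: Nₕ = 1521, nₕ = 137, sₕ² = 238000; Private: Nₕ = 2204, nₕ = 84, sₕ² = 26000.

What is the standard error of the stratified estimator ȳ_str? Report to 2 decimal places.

19.18

Var(ȳ_str) = Σₕ Wₕ²(1 − fₕ)sₕ²/nₕ with Wₕ = Nₕ/N, N = 3725.
Public: Wₕ = 0.40832215; term = 0.40832215²·(1 − 0.09007232)·238000/137 = 263.55371.
Private: Wₕ = 0.59167785; term = 0.59167785²·(1 − 0.03811252)·26000/84 = 104.22909.
Sum = 367.7828.
SE = √(367.7828) = 19.18.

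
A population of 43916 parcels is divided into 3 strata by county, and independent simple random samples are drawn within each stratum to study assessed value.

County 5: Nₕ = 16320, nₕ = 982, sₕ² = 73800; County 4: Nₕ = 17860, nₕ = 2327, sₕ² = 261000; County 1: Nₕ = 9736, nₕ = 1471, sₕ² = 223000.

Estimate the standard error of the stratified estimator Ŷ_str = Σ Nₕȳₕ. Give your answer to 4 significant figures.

Var(Ŷ_str) = Σₕ Nₕ²(1 − fₕ)sₕ²/nₕ.
County 5: 16320²·(1 − 982/16320)·73800/982 = 1.8811948 × 10^10.
County 4: 17860²·(1 − 2327/17860)·261000/2327 = 3.1115796 × 10^10.
County 1: 9736²·(1 − 1471/9736)·223000/1471 = 1.2198758 × 10^10.
Sum = 6.2126502 × 10^10.
SE = √(6.2126502 × 10^10) = 249300.

249300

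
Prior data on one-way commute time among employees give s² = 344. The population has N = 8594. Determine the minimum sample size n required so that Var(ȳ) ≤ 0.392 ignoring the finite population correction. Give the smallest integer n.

Without fpc, n₀ = s²/D = 344/0.392 = 877.5510.
Rounding up, n = 878.

878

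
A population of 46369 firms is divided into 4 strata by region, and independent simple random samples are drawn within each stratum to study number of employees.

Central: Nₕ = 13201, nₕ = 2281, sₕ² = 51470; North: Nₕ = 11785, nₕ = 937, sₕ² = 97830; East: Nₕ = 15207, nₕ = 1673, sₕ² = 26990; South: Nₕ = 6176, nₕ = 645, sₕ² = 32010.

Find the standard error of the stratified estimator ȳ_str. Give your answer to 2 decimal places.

Var(ȳ_str) = Σₕ Wₕ²(1 − fₕ)sₕ²/nₕ with Wₕ = Nₕ/N, N = 46369.
Central: Wₕ = 0.28469452; term = 0.28469452²·(1 − 0.17278994)·51470/2281 = 1.5128745.
North: Wₕ = 0.25415687; term = 0.25415687²·(1 − 0.07950785)·97830/937 = 6.2080652.
East: Wₕ = 0.32795618; term = 0.32795618²·(1 − 0.11001512)·26990/1673 = 1.5442628.
South: Wₕ = 0.13319243; term = 0.13319243²·(1 − 0.10443653)·32010/645 = 0.78846323.
Sum = 10.053666.
SE = √(10.053666) = 3.17.

3.17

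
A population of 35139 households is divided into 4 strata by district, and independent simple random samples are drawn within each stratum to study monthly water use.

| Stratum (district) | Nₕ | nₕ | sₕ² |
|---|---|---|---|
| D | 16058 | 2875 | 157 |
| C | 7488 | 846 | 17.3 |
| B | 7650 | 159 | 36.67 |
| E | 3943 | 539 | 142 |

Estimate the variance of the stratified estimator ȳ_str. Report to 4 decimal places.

0.0238

Var(ȳ_str) = Σₕ Wₕ²(1 − fₕ)sₕ²/nₕ with Wₕ = Nₕ/N, N = 35139.
D: Wₕ = 0.45698512; term = 0.45698512²·(1 − 0.17903849)·157/2875 = 0.0093624328.
C: Wₕ = 0.21309656; term = 0.21309656²·(1 − 0.11298077)·17.3/846 = 8.2368594 × 10^-4.
B: Wₕ = 0.21770682; term = 0.21770682²·(1 − 0.02078431)·36.67/159 = 0.010703757.
E: Wₕ = 0.11221150; term = 0.11221150²·(1 − 0.13669795)·142/539 = 0.0028637633.
Sum = 0.023753639.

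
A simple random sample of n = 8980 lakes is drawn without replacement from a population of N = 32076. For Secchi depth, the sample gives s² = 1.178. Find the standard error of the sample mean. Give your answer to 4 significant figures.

0.009719

Under SRS without replacement, Var(ȳ) = (1 − f)·s²/n with f = n/N = 8980/32076 = 0.27996009.
Var(ȳ) = (1 − 0.27996009)·1.178/8980 = 0.72003991·1.311804 × 10^-4 = 9.4455123 × 10^-5.
SE(ȳ) = √(9.4455123 × 10^-5) = 0.009719.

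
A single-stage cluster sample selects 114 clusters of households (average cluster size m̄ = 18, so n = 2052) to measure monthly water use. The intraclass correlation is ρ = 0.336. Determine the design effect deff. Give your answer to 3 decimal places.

6.712

deff = 1 + (18 − 1)·0.336 = 1 + 5.712 = 6.712.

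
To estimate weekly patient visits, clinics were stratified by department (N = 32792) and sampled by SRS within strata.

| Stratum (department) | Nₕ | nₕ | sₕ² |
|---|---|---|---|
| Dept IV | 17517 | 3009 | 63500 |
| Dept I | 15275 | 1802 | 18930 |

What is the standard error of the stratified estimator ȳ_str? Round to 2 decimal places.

2.65

Var(ȳ_str) = Σₕ Wₕ²(1 − fₕ)sₕ²/nₕ with Wₕ = Nₕ/N, N = 32792.
Dept IV: Wₕ = 0.53418517; term = 0.53418517²·(1 − 0.17177599)·63500/3009 = 4.9875011.
Dept I: Wₕ = 0.46581483; term = 0.46581483²·(1 − 0.11797054)·18930/1802 = 2.0105068.
Sum = 6.9980079.
SE = √(6.9980079) = 2.65.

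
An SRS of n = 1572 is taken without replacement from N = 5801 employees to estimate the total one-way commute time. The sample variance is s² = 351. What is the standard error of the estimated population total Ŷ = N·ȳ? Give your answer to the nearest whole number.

2340

Var(Ŷ) = N²·Var(ȳ) = N²·(1 − n/N)·s²/n.
f = 1572/5801 = 0.27098776; Var(ȳ) = 0.72901224·351/1572 = 0.16277563.
Var(Ŷ) = 5801² · 0.16277563 = 5.4776606 × 10^6.
SE(Ŷ) = √(5.4776606 × 10^6) = 2340.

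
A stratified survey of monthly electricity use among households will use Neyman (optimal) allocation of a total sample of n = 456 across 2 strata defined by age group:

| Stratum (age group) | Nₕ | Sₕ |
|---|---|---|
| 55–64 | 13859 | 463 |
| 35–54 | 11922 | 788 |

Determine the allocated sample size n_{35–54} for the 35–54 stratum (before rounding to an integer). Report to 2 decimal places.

Neyman allocation: nₕ = n·NₕSₕ / Σⱼ NⱼSⱼ.
Σ NⱼSⱼ = 13859·463 + 11922·788 = 1.5811253 × 10^7.
n_{35–54} = 456·11922·788 / (1.5811253 × 10^7) = 270.94.

270.94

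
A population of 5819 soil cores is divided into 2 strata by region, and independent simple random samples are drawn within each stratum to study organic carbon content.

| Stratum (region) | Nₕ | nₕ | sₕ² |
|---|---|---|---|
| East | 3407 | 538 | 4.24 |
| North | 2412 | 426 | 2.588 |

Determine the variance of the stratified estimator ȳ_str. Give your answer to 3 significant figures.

0.00313

Var(ȳ_str) = Σₕ Wₕ²(1 − fₕ)sₕ²/nₕ with Wₕ = Nₕ/N, N = 5819.
East: Wₕ = 0.58549579; term = 0.58549579²·(1 − 0.15791018)·4.24/538 = 0.0022750427.
North: Wₕ = 0.41450421; term = 0.41450421²·(1 − 0.17661692)·2.588/426 = 8.5943791 × 10^-4.
Sum = 0.0031344806.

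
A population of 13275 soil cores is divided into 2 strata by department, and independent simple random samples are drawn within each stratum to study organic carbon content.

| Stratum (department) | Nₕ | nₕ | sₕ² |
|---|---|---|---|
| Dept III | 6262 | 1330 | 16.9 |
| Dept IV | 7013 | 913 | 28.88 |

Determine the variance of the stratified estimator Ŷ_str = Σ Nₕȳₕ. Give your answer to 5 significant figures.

1.7456 × 10^6

Var(Ŷ_str) = Σₕ Nₕ²(1 − fₕ)sₕ²/nₕ.
Dept III: 6262²·(1 − 1330/6262)·16.9/1330 = 392438.13.
Dept IV: 7013²·(1 − 913/7013)·28.88/913 = 1.3531941 × 10^6.
Sum = 1.7456322 × 10^6.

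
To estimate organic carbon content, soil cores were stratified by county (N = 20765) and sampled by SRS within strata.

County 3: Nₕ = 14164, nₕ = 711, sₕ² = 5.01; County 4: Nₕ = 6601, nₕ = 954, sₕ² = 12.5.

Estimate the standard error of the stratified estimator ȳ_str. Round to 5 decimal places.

0.06517

Var(ȳ_str) = Σₕ Wₕ²(1 − fₕ)sₕ²/nₕ with Wₕ = Nₕ/N, N = 20765.
County 3: Wₕ = 0.68210932; term = 0.68210932²·(1 − 0.05019768)·5.01/711 = 0.0031139334.
County 4: Wₕ = 0.31789068; term = 0.31789068²·(1 − 0.14452356)·12.5/954 = 0.0011327271.
Sum = 0.0042466605.
SE = √(0.0042466605) = 0.06517.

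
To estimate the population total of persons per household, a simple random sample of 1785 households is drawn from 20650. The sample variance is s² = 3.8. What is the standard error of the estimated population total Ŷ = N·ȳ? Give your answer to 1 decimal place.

Var(Ŷ) = N²·Var(ȳ) = N²·(1 − n/N)·s²/n.
f = 1785/20650 = 0.08644068; Var(ȳ) = 0.91355932·3.8/1785 = 0.0019448322.
Var(Ŷ) = 20650² · 0.0019448322 = 829320.21.
SE(Ŷ) = √(829320.21) = 910.7.

910.7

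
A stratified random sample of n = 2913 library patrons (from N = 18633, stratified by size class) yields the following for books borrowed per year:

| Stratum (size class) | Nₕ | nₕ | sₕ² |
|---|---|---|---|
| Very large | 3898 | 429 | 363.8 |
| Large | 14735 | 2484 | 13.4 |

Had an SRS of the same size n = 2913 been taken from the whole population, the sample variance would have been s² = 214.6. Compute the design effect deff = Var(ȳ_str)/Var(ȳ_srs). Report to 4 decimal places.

0.5765

Var(ȳ_str) = Σ Wₕ²(1−fₕ)sₕ²/nₕ with Wₕ = Nₕ/18633:
  Very large: (3898/18633)²·(1−429/3898)·363.8/429 = 0.033028281
  Large: (14735/18633)²·(1−2484/14735)·13.4/2484 = 0.0028048479
  → Var(ȳ_str) = 0.035833129.
Var(ȳ_srs) = (1 − 2913/18633)·214.6/2913 = 0.062152556.
deff = 0.035833129 / 0.062152556 = 0.5765.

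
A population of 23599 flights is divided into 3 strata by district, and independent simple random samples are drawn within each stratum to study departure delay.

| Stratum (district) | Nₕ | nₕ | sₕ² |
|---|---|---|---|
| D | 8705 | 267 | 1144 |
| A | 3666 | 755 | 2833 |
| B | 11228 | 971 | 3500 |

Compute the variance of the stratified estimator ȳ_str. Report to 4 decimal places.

1.3824

Var(ȳ_str) = Σₕ Wₕ²(1 − fₕ)sₕ²/nₕ with Wₕ = Nₕ/N, N = 23599.
D: Wₕ = 0.36887156; term = 0.36887156²·(1 − 0.03067203)·1144/267 = 0.56511373.
A: Wₕ = 0.15534557; term = 0.15534557²·(1 − 0.20594654)·2833/755 = 0.071903013.
B: Wₕ = 0.47578287; term = 0.47578287²·(1 − 0.08648023)·3500/971 = 0.74539139.
Sum = 1.3824081.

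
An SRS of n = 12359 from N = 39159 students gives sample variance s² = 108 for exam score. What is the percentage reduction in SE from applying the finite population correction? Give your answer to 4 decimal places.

17.2722

f = n/N = 12359/39159 = 0.31561072.
SE_no-fpc = √(s²/n) = 0.093480325; SE_fpc = √((1−f)s²/n) = 0.077334238.
Ratio = √(1−f) = 0.82727824. Reduction = 100·(1 − 0.82727824) = 17.2722%.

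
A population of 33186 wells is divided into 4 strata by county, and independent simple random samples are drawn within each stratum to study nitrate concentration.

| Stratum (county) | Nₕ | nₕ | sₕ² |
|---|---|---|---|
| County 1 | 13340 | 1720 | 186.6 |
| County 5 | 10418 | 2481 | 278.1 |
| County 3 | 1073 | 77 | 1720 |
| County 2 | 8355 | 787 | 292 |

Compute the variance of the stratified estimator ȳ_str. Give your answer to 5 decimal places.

Var(ȳ_str) = Σₕ Wₕ²(1 − fₕ)sₕ²/nₕ with Wₕ = Nₕ/N, N = 33186.
County 1: Wₕ = 0.40197674; term = 0.40197674²·(1 − 0.12893553)·186.6/1720 = 0.01526987.
County 5: Wₕ = 0.31392756; term = 0.31392756²·(1 − 0.23814552)·278.1/2481 = 0.0084159886.
County 3: Wₕ = 0.03233291; term = 0.03233291²·(1 − 0.07176142)·1720/77 = 0.02167639.
County 2: Wₕ = 0.25176279; term = 0.25176279²·(1 − 0.09419509)·292/787 = 0.02130227.
Sum = 0.066664519.

0.06666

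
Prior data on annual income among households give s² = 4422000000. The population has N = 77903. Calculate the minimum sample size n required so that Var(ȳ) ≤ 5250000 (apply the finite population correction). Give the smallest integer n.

834

Without fpc, n₀ = s²/D = 4422000000/5250000 = 842.2857.
With fpc, (1 − n/N)·s²/n ≤ D requires n ≥ n₀/(1 + n₀/N) = 842.2857/(1 + 842.2857/77903) = 833.2763.
Rounding up, n = 834.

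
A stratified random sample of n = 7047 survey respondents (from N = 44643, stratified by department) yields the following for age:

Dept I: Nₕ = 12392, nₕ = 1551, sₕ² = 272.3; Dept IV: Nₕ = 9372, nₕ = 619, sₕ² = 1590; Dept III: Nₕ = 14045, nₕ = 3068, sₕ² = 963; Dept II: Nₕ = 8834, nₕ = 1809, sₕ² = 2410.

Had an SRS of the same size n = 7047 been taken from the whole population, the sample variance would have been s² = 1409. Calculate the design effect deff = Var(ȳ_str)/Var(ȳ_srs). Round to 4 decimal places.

1.0888

Var(ȳ_str) = Σ Wₕ²(1−fₕ)sₕ²/nₕ with Wₕ = Nₕ/44643:
  Dept I: (12392/44643)²·(1−1551/12392)·272.3/1551 = 0.011834226
  Dept IV: (9372/44643)²·(1−619/9372)·1590/619 = 0.10572774
  Dept III: (14045/44643)²·(1−3068/14045)·963/3068 = 0.024281169
  Dept II: (8834/44643)²·(1−1809/8834)·2410/1809 = 0.041483506
  → Var(ȳ_str) = 0.18332664.
Var(ȳ_srs) = (1 − 7047/44643)·1409/7047 = 0.16838174.
deff = 0.18332664 / 0.16838174 = 1.0888.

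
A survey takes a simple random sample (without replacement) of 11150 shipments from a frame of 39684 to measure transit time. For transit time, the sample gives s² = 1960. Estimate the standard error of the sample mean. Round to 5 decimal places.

Under SRS without replacement, Var(ȳ) = (1 − f)·s²/n with f = n/N = 11150/39684 = 0.28096966.
Var(ȳ) = (1 − 0.28096966)·1960/11150 = 0.71903034·0.17578475 = 0.12639457.
SE(ȳ) = √(0.12639457) = 0.35552.

0.35552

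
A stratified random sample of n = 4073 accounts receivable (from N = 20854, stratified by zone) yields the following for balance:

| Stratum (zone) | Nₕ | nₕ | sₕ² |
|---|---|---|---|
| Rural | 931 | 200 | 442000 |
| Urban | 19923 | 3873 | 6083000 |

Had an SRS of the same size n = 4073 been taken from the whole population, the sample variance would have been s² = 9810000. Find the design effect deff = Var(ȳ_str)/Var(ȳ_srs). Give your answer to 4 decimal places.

0.5976

Var(ȳ_str) = Σ Wₕ²(1−fₕ)sₕ²/nₕ with Wₕ = Nₕ/20854:
  Rural: (931/20854)²·(1−200/931)·442000/200 = 3.4584428
  Urban: (19923/20854)²·(1−3873/19923)·6083000/3873 = 1154.8388
  → Var(ȳ_str) = 1158.2972.
Var(ȳ_srs) = (1 − 4073/20854)·9810000/4073 = 1938.1307.
deff = 1158.2972 / 1938.1307 = 0.5976.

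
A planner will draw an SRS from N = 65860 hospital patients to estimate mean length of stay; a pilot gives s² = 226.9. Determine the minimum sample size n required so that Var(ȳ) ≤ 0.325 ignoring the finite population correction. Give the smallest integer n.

699

Without fpc, n₀ = s²/D = 226.9/0.325 = 698.1538.
Rounding up, n = 699.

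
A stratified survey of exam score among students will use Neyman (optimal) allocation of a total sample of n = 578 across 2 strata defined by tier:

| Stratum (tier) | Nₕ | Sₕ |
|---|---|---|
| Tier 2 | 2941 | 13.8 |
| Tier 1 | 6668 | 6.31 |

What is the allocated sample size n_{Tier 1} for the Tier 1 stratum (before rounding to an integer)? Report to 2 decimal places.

294.21

Neyman allocation: nₕ = n·NₕSₕ / Σⱼ NⱼSⱼ.
Σ NⱼSⱼ = 2941·13.8 + 6668·6.31 = 82660.88.
n_{Tier 1} = 578·6668·6.31 / 82660.88 = 294.21.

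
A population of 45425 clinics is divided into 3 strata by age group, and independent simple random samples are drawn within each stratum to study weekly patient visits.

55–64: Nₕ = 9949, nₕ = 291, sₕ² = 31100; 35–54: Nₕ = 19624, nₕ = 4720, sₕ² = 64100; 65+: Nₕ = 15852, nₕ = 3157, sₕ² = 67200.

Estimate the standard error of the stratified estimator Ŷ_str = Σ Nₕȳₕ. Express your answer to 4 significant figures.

136100

Var(Ŷ_str) = Σₕ Nₕ²(1 − fₕ)sₕ²/nₕ.
55–64: 9949²·(1 − 291/9949)·31100/291 = 1.0269139 × 10^10.
35–54: 19624²·(1 − 4720/19624)·64100/4720 = 3.9719741 × 10^9.
65+: 15852²·(1 − 3157/15852)·67200/3157 = 4.2836252 × 10^9.
Sum = 1.8524738 × 10^10.
SE = √(1.8524738 × 10^10) = 136100.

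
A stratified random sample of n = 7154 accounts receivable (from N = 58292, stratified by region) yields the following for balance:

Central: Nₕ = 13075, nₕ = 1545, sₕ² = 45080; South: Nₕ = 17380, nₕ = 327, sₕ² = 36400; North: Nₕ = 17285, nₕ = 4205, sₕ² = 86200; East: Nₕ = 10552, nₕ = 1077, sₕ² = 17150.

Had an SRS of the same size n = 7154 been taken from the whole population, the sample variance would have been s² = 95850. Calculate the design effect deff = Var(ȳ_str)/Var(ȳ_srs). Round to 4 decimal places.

1.0921

Var(ȳ_str) = Σ Wₕ²(1−fₕ)sₕ²/nₕ with Wₕ = Nₕ/58292:
  Central: (13075/58292)²·(1−1545/13075)·45080/1545 = 1.2945193
  South: (17380/58292)²·(1−327/17380)·36400/327 = 9.7092634
  North: (17285/58292)²·(1−4205/17285)·86200/4205 = 1.3639564
  East: (10552/58292)²·(1−1077/10552)·17150/1077 = 0.46853767
  → Var(ȳ_str) = 12.836277.
Var(ȳ_srs) = (1 − 7154/58292)·95850/7154 = 11.753791.
deff = 12.836277 / 11.753791 = 1.0921.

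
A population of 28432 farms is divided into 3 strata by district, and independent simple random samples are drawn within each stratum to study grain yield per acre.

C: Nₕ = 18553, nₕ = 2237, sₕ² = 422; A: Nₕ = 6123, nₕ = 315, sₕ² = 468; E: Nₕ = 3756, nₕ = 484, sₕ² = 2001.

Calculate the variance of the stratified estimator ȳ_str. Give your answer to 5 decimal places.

Var(ȳ_str) = Σₕ Wₕ²(1 − fₕ)sₕ²/nₕ with Wₕ = Nₕ/N, N = 28432.
C: Wₕ = 0.65253939; term = 0.65253939²·(1 − 0.12057349)·422/2237 = 0.070641431.
A: Wₕ = 0.21535594; term = 0.21535594²·(1 − 0.05144537)·468/315 = 0.065359895.
E: Wₕ = 0.13210467; term = 0.13210467²·(1 − 0.12886049)·2001/484 = 0.062852967.
Sum = 0.19885429.

0.19885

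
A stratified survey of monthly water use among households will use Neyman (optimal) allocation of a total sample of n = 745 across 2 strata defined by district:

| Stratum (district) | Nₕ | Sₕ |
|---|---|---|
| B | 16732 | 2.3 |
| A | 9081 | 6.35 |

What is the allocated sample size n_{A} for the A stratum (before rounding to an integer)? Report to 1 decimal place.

446.8

Neyman allocation: nₕ = n·NₕSₕ / Σⱼ NⱼSⱼ.
Σ NⱼSⱼ = 16732·2.3 + 9081·6.35 = 96147.95.
n_{A} = 745·9081·6.35 / 96147.95 = 446.8.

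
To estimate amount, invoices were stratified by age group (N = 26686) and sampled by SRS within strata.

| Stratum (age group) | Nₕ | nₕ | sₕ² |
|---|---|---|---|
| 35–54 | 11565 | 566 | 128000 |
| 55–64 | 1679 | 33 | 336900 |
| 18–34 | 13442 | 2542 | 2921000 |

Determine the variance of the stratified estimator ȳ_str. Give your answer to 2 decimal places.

Var(ȳ_str) = Σₕ Wₕ²(1 − fₕ)sₕ²/nₕ with Wₕ = Nₕ/N, N = 26686.
35–54: Wₕ = 0.43337330; term = 0.43337330²·(1 − 0.04894077)·128000/566 = 40.394796.
55–64: Wₕ = 0.06291689; term = 0.06291689²·(1 − 0.01965456)·336900/33 = 39.618738.
18–34: Wₕ = 0.50370981; term = 0.50370981²·(1 − 0.18910876)·2921000/2542 = 236.4174.
Sum = 316.43093.

316.43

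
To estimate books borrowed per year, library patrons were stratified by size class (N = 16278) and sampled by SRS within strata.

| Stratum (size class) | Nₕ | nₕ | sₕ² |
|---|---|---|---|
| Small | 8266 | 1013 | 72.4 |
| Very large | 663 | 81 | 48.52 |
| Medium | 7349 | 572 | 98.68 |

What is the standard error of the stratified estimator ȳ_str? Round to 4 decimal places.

Var(ȳ_str) = Σₕ Wₕ²(1 − fₕ)sₕ²/nₕ with Wₕ = Nₕ/N, N = 16278.
Small: Wₕ = 0.50780194; term = 0.50780194²·(1 − 0.12255021)·72.4/1013 = 0.01617112.
Very large: Wₕ = 0.04072982; term = 0.04072982²·(1 − 0.12217195)·48.52/81 = 8.7230869 × 10^-4.
Medium: Wₕ = 0.45146824; term = 0.45146824²·(1 − 0.07783372)·98.68/572 = 0.032426252.
Sum = 0.049469681.
SE = √(0.049469681) = 0.2224.

0.2224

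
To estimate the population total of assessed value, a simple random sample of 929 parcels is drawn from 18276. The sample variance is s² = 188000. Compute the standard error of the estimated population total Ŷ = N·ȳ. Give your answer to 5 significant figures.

Var(Ŷ) = N²·Var(ȳ) = N²·(1 − n/N)·s²/n.
f = 929/18276 = 0.05083169; Var(ȳ) = 0.94916831·188000/929 = 192.08142.
Var(Ŷ) = 18276² · 192.08142 = 6.4157533 × 10^10.
SE(Ŷ) = √(6.4157533 × 10^10) = 253290.

253290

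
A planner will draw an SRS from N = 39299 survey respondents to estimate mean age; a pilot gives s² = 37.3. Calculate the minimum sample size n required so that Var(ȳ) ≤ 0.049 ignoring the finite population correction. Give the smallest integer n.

762

Without fpc, n₀ = s²/D = 37.3/0.049 = 761.2245.
Rounding up, n = 762.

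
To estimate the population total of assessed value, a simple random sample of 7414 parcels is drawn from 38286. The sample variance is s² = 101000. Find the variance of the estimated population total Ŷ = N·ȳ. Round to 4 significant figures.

1.610 × 10^10

Var(Ŷ) = N²·Var(ȳ) = N²·(1 − n/N)·s²/n.
f = 7414/38286 = 0.19364781; Var(ȳ) = 0.80635219·101000/7414 = 10.984836.
Var(Ŷ) = 38286² · 10.984836 = 1.6101768 × 10^10.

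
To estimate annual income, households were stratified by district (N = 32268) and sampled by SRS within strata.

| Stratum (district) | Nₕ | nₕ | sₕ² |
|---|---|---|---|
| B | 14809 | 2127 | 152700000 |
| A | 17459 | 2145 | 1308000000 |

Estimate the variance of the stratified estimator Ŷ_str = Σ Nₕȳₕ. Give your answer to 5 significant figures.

Var(Ŷ_str) = Σₕ Nₕ²(1 − fₕ)sₕ²/nₕ.
B: 14809²·(1 − 2127/14809)·152700000/2127 = 1.3482953 × 10^13.
A: 17459²·(1 − 2145/17459)·1308000000/2145 = 1.6303786 × 10^14.
Sum = 1.7652081 × 10^14.

1.7652 × 10^14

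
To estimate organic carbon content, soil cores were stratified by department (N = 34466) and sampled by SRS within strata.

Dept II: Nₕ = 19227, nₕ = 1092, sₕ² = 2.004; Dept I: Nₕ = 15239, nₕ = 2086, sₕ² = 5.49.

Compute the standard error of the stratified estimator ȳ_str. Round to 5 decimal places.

0.03135

Var(ȳ_str) = Σₕ Wₕ²(1 − fₕ)sₕ²/nₕ with Wₕ = Nₕ/N, N = 34466.
Dept II: Wₕ = 0.55785412; term = 0.55785412²·(1 − 0.05679513)·2.004/1092 = 5.3866951 × 10^-4.
Dept I: Wₕ = 0.44214588; term = 0.44214588²·(1 − 0.13688562)·5.49/2086 = 4.4407627 × 10^-4.
Sum = 9.8274578 × 10^-4.
SE = √(9.8274578 × 10^-4) = 0.03135.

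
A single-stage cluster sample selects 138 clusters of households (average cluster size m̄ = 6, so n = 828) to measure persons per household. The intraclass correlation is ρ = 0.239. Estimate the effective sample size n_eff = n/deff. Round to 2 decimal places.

deff = 1 + (6 − 1)·0.239 = 1 + 1.195 = 2.195.
n_eff = 828 / 2.195 = 377.22.

377.22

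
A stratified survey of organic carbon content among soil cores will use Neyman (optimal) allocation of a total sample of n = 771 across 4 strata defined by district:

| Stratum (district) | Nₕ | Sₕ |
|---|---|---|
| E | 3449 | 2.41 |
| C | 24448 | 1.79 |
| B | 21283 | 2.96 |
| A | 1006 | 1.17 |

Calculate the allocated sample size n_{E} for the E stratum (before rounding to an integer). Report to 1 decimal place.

Neyman allocation: nₕ = n·NₕSₕ / Σⱼ NⱼSⱼ.
Σ NⱼSⱼ = 3449·2.41 + 24448·1.79 + 21283·2.96 + 1006·1.17 = 116248.71.
n_{E} = 771·3449·2.41 / 116248.71 = 55.1.

55.1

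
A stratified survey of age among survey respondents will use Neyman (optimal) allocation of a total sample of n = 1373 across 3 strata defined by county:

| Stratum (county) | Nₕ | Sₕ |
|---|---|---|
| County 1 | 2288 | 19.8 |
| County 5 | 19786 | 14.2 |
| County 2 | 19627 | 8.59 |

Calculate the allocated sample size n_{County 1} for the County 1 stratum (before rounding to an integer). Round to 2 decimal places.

125.69

Neyman allocation: nₕ = n·NₕSₕ / Σⱼ NⱼSⱼ.
Σ NⱼSⱼ = 2288·19.8 + 19786·14.2 + 19627·8.59 = 494859.53.
n_{County 1} = 1373·2288·19.8 / 494859.53 = 125.69.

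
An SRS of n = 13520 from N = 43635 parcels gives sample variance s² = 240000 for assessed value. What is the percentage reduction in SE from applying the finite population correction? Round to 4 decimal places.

16.9243

f = n/N = 13520/43635 = 0.30984302.
SE_no-fpc = √(s²/n) = 4.2132504; SE_fpc = √((1−f)s²/n) = 3.5001868.
Ratio = √(1−f) = 0.83075687. Reduction = 100·(1 − 0.83075687) = 16.9243%.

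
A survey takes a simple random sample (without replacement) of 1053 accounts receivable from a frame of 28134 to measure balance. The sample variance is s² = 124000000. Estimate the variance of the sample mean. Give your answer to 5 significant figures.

113350

Under SRS without replacement, Var(ȳ) = (1 − f)·s²/n with f = n/N = 1053/28134 = 0.03742802.
Var(ȳ) = (1 − 0.03742802)·124000000/1053 = 0.96257198·117758.78 = 113351.31.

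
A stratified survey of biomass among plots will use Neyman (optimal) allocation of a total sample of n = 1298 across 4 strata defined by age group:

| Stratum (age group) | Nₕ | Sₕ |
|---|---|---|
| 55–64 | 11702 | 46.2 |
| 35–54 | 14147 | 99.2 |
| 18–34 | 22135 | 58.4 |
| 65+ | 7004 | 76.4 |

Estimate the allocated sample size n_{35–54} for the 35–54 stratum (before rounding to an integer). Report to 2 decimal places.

Neyman allocation: nₕ = n·NₕSₕ / Σⱼ NⱼSⱼ.
Σ NⱼSⱼ = 11702·46.2 + 14147·99.2 + 22135·58.4 + 7004·76.4 = 3.7718044 × 10^6.
n_{35–54} = 1298·14147·99.2 / (3.7718044 × 10^6) = 482.95.

482.95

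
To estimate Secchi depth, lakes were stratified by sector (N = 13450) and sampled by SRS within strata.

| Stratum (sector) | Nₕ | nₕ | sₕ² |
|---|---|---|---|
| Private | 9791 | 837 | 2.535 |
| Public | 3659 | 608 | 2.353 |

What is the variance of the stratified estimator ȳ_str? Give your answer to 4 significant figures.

Var(ȳ_str) = Σₕ Wₕ²(1 − fₕ)sₕ²/nₕ with Wₕ = Nₕ/N, N = 13450.
Private: Wₕ = 0.72795539; term = 0.72795539²·(1 − 0.08548667)·2.535/837 = 0.00146775.
Public: Wₕ = 0.27204461; term = 0.27204461²·(1 − 0.16616562)·2.353/608 = 2.3882424 × 10^-4.
Sum = 0.0017065742.

0.001707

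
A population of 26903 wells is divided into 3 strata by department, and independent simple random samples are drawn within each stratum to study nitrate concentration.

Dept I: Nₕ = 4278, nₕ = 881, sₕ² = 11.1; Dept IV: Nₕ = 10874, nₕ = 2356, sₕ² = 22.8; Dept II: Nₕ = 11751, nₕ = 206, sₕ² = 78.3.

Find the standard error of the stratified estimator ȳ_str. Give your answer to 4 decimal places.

Var(ȳ_str) = Σₕ Wₕ²(1 − fₕ)sₕ²/nₕ with Wₕ = Nₕ/N, N = 26903.
Dept I: Wₕ = 0.15901572; term = 0.15901572²·(1 − 0.20593735)·11.1/881 = 2.5297755 × 10^-4.
Dept IV: Wₕ = 0.40419284; term = 0.40419284²·(1 − 0.21666360)·22.8/2356 = 0.0012384689.
Dept II: Wₕ = 0.43679144; term = 0.43679144²·(1 − 0.01753042)·78.3/206 = 0.071246229.
Sum = 0.072737675.
SE = √(0.072737675) = 0.2697.

0.2697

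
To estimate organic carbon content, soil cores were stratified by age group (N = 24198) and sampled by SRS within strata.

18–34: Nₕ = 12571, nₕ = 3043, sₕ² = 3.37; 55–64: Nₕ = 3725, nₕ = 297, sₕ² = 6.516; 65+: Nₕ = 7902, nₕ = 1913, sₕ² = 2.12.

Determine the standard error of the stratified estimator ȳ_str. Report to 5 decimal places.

Var(ȳ_str) = Σₕ Wₕ²(1 − fₕ)sₕ²/nₕ with Wₕ = Nₕ/N, N = 24198.
18–34: Wₕ = 0.51950574; term = 0.51950574²·(1 − 0.24206507)·3.37/3043 = 2.2653775 × 10^-4.
55–64: Wₕ = 0.15393834; term = 0.15393834²·(1 − 0.07973154)·6.516/297 = 4.7844583 × 10^-4.
65+: Wₕ = 0.32655591; term = 0.32655591²·(1 − 0.24209061)·2.12/1913 = 8.9568084 × 10^-5.
Sum = 7.9455166 × 10^-4.
SE = √(7.9455166 × 10^-4) = 0.02819.

0.02819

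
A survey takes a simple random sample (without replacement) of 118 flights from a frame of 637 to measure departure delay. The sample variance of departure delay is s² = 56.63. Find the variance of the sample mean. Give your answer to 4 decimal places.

Under SRS without replacement, Var(ȳ) = (1 − f)·s²/n with f = n/N = 118/637 = 0.18524333.
Var(ȳ) = (1 − 0.18524333)·56.63/118 = 0.81475667·0.47991525 = 0.39101416.

0.3910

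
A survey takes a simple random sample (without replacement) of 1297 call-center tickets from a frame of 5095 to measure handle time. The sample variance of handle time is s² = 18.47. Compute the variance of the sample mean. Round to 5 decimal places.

0.01062

Under SRS without replacement, Var(ȳ) = (1 − f)·s²/n with f = n/N = 1297/5095 = 0.25456330.
Var(ȳ) = (1 − 0.25456330)·18.47/1297 = 0.74543670·0.014240555 = 0.010615432.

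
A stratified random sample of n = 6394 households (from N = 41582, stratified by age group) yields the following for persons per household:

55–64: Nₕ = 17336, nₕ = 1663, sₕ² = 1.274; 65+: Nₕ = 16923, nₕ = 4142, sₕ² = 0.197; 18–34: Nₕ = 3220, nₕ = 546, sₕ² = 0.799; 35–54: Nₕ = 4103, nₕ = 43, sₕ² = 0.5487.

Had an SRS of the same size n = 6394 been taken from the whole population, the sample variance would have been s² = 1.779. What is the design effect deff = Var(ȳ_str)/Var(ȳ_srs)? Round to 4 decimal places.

Var(ȳ_str) = Σ Wₕ²(1−fₕ)sₕ²/nₕ with Wₕ = Nₕ/41582:
  55–64: (17336/41582)²·(1−1663/17336)·1.274/1663 = 1.2038364 × 10^-4
  65+: (16923/41582)²·(1−4142/16923)·0.197/4142 = 5.9495973 × 10^-6
  18–34: (3220/41582)²·(1−546/3220)·0.799/546 = 7.2871996 × 10^-6
  35–54: (4103/41582)²·(1−43/4103)·0.5487/43 = 1.229372 × 10^-4
  → Var(ȳ_str) = 2.5655764 × 10^-4.
Var(ȳ_srs) = (1 − 6394/41582)·1.779/6394 = 2.3544666 × 10^-4.
deff = (2.5655764 × 10^-4) / (2.3544666 × 10^-4) = 1.0897.

1.0897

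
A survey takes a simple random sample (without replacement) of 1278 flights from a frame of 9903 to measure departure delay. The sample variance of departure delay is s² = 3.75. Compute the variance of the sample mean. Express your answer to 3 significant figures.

Under SRS without replacement, Var(ȳ) = (1 − f)·s²/n with f = n/N = 1278/9903 = 0.12905180.
Var(ȳ) = (1 − 0.12905180)·3.75/1278 = 0.87094820·0.0029342723 = 0.0025555992.

0.00256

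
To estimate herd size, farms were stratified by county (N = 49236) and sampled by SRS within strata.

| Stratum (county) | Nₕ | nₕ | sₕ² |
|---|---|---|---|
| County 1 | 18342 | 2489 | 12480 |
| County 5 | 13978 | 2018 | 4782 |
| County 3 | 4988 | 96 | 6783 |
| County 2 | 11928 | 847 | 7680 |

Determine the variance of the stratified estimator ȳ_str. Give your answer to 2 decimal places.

1.97

Var(ȳ_str) = Σₕ Wₕ²(1 − fₕ)sₕ²/nₕ with Wₕ = Nₕ/N, N = 49236.
County 1: Wₕ = 0.37253229; term = 0.37253229²·(1 − 0.13569949)·12480/2489 = 0.60142616.
County 5: Wₕ = 0.28389796; term = 0.28389796²·(1 − 0.14436972)·4782/2018 = 0.1634177.
County 3: Wₕ = 0.10130799; term = 0.10130799²·(1 − 0.01924619)·6783/96 = 0.71121016.
County 2: Wₕ = 0.24226176; term = 0.24226176²·(1 − 0.07100939)·7680/847 = 0.4943777.
Sum = 1.9704317.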